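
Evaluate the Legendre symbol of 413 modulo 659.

-1

(413/659)
  = (659/413)    [QR: 413 ≡ 1 mod 4, sign kept]
  = (246/413)    [659 ≡ 246 mod 413]
  = -(123/413)    [413 ≡ 5 mod 8 ⇒ (2/413) = -1]
  = -(413/123)    [QR: 413 ≡ 1 mod 4, sign kept]
  = -(44/123)    [413 ≡ 44 mod 123]
  = -(11/123)    [123 ≡ 3 mod 8 ⇒ (2/123)^2 = +1]
  = (123/11)    [QR: both ≡ 3 mod 4, sign flips]
  = (2/11)    [123 ≡ 2 mod 11]
  = -(1/11)    [11 ≡ 3 mod 8 ⇒ (2/11) = -1]
  = -1    [(1/11) = 1]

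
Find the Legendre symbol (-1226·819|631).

By multiplicativity, (-1226·819|631) = (-1226|631)·(819|631).
First factor (-1226|631):
(-1226|631)
  = (36|631)    [-1226 ≡ 36 mod 631]
  = (9|631)    [631 ≡ 7 mod 8 ⇒ (2|631)^2 = +1]
  = (631|9)    [QR: 9 ≡ 1 mod 4, sign kept]
  = (1|9)    [631 ≡ 1 mod 9]
  = 1    [(1|9) = 1]
Second factor (819|631):
(819|631)
  = (188|631)    [819 ≡ 188 mod 631]
  = (47|631)    [631 ≡ 7 mod 8 ⇒ (2|631)^2 = +1]
  = -(631|47)    [QR: both ≡ 3 mod 4, sign flips]
  = -(20|47)    [631 ≡ 20 mod 47]
  = -(5|47)    [47 ≡ 7 mod 8 ⇒ (2|47)^2 = +1]
  = -(47|5)    [QR: 5 ≡ 1 mod 4, sign kept]
  = -(2|5)    [47 ≡ 2 mod 5]
  = (1|5)    [5 ≡ 5 mod 8 ⇒ (2|5) = -1]
  = 1    [(1|5) = 1]
Product: (1)·(1) = 1.

1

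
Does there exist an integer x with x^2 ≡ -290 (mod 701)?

no

Reduce the numerator: -290 ≡ 411 (mod 701), so (-290|701) = (411|701).
701 ≡ 1 (mod 4), so quadratic reciprocity gives (411|701) = (701|411). Reduce: 701 ≡ 290 (mod 411). Now have (290|411).
Factor out 2: 290 = 2·145. Since 411 ≡ 3 (mod 8), (2|411) = -1. Now have -(145|411).
145 ≡ 1 (mod 4), so quadratic reciprocity gives (145|411) = (411|145). Reduce: 411 ≡ 121 (mod 145). Now have -(121|145).
121 ≡ 1 (mod 4), so quadratic reciprocity gives (121|145) = (145|121). Reduce: 145 ≡ 24 (mod 121). Now have -(24|121).
Factor out 2: 24 = 2^3·3. Since 121 ≡ 1 (mod 8), (2|121) = +1, and (2|121)^3 = +1. Now have -(3|121).
121 ≡ 1 (mod 4), so quadratic reciprocity gives (3|121) = (121|3). Reduce: 121 ≡ 1 (mod 3). Now have -(1|3).
(1|3) = 1. Collecting the sign factors: -1.
(-290|701) = -1, and 701 is prime, so -290 is not a quadratic residue mod 701.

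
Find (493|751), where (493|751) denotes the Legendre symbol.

1

493 ≡ 1 (mod 4), so quadratic reciprocity gives (493|751) = (751|493). Reduce: 751 ≡ 258 (mod 493). Now have (258|493).
Factor out 2: 258 = 2·129. Since 493 ≡ 5 (mod 8), (2|493) = -1. Now have -(129|493).
129 ≡ 1 (mod 4), so quadratic reciprocity gives (129|493) = (493|129). Reduce: 493 ≡ 106 (mod 129). Now have -(106|129).
Factor out 2: 106 = 2·53. Since 129 ≡ 1 (mod 8), (2|129) = +1. Now have -(53|129).
53 ≡ 1 (mod 4), so quadratic reciprocity gives (53|129) = (129|53). Reduce: 129 ≡ 23 (mod 53). Now have -(23|53).
53 ≡ 1 (mod 4), so quadratic reciprocity gives (23|53) = (53|23). Reduce: 53 ≡ 7 (mod 23). Now have -(7|23).
Both 7 ≡ 3 and 23 ≡ 3 (mod 4), so reciprocity gives (7|23) = -(23|7). Reduce: 23 ≡ 2 (mod 7). Now have (2|7).
Factor out 2: 2 = 2. Since 7 ≡ 7 (mod 8), (2|7) = +1. Now have (1|7).
(1|7) = 1. Collecting the sign factors: 1.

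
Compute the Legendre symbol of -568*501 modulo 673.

By multiplicativity, (-568·501|673) = (-568|673)·(501|673).
First factor (-568|673):
Reduce the numerator: -568 ≡ 105 (mod 673), so (-568|673) = (105|673).
105 ≡ 1 (mod 4), so quadratic reciprocity gives (105|673) = (673|105). Reduce: 673 ≡ 43 (mod 105). Now have (43|105).
105 ≡ 1 (mod 4), so quadratic reciprocity gives (43|105) = (105|43). Reduce: 105 ≡ 19 (mod 43). Now have (19|43).
Both 19 ≡ 3 and 43 ≡ 3 (mod 4), so reciprocity gives (19|43) = -(43|19). Reduce: 43 ≡ 5 (mod 19). Now have -(5|19).
5 ≡ 1 (mod 4), so quadratic reciprocity gives (5|19) = (19|5). Reduce: 19 ≡ 4 (mod 5). Now have -(4|5).
Factor out 2: 4 = 2^2. Since 5 ≡ 5 (mod 8), (2|5) = -1, and (2|5)^2 = +1. Now have -(1|5).
(1|5) = 1. Collecting the sign factors: -1.
Second factor (501|673):
501 ≡ 1 (mod 4), so quadratic reciprocity gives (501|673) = (673|501). Reduce: 673 ≡ 172 (mod 501). Now have (172|501).
Factor out 2: 172 = 2^2·43. Since 501 ≡ 5 (mod 8), (2|501) = -1, and (2|501)^2 = +1. Now have (43|501).
501 ≡ 1 (mod 4), so quadratic reciprocity gives (43|501) = (501|43). Reduce: 501 ≡ 28 (mod 43). Now have (28|43).
Factor out 2: 28 = 2^2·7. Since 43 ≡ 3 (mod 8), (2|43) = -1, and (2|43)^2 = +1. Now have (7|43).
Both 7 ≡ 3 and 43 ≡ 3 (mod 4), so reciprocity gives (7|43) = -(43|7). Reduce: 43 ≡ 1 (mod 7). Now have -(1|7).
(1|7) = 1. Collecting the sign factors: -1.
Product: (-1)·(-1) = 1.

1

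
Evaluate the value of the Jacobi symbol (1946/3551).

(1946/3551)
  = (973/3551)    [3551 ≡ 7 mod 8 ⇒ (2/3551) = +1]
  = (3551/973)    [QR: 973 ≡ 1 mod 4, sign kept]
  = (632/973)    [3551 ≡ 632 mod 973]
  = -(79/973)    [973 ≡ 5 mod 8 ⇒ (2/973)^3 = -1]
  = -(973/79)    [QR: 973 ≡ 1 mod 4, sign kept]
  = -(25/79)    [973 ≡ 25 mod 79]
  = -(79/25)    [QR: 25 ≡ 1 mod 4, sign kept]
  = -(4/25)    [79 ≡ 4 mod 25]
  = -(1/25)    [25 ≡ 1 mod 8 ⇒ (2/25)^2 = +1]
  = -1    [(1/25) = 1]

-1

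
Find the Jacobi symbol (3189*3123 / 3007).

By multiplicativity, (3189·3123 / 3007) = (3189 / 3007)·(3123 / 3007).
First factor (3189 / 3007):
Reduce the numerator: 3189 ≡ 182 (mod 3007), so (3189 / 3007) = (182 / 3007).
Factor out 2: 182 = 2·91. Since 3007 ≡ 7 (mod 8), (2 / 3007) = +1. Now have (91 / 3007).
Both 91 ≡ 3 and 3007 ≡ 3 (mod 4), so reciprocity gives (91 / 3007) = -(3007 / 91). Reduce: 3007 ≡ 4 (mod 91). Now have -(4 / 91).
Factor out 2: 4 = 2^2. Since 91 ≡ 3 (mod 8), (2 / 91) = -1, and (2 / 91)^2 = +1. Now have -(1 / 91).
(1 / 91) = 1. Collecting the sign factors: -1.
Second factor (3123 / 3007):
Reduce the numerator: 3123 ≡ 116 (mod 3007), so (3123 / 3007) = (116 / 3007).
Factor out 2: 116 = 2^2·29. Since 3007 ≡ 7 (mod 8), (2 / 3007) = +1, and (2 / 3007)^2 = +1. Now have (29 / 3007).
29 ≡ 1 (mod 4), so quadratic reciprocity gives (29 / 3007) = (3007 / 29). Reduce: 3007 ≡ 20 (mod 29). Now have (20 / 29).
Factor out 2: 20 = 2^2·5. Since 29 ≡ 5 (mod 8), (2 / 29) = -1, and (2 / 29)^2 = +1. Now have (5 / 29).
5 ≡ 1 (mod 4), so quadratic reciprocity gives (5 / 29) = (29 / 5). Reduce: 29 ≡ 4 (mod 5). Now have (4 / 5).
Factor out 2: 4 = 2^2. Since 5 ≡ 5 (mod 8), (2 / 5) = -1, and (2 / 5)^2 = +1. Now have (1 / 5).
(1 / 5) = 1. Collecting the sign factors: 1.
Product: (-1)·(1) = -1.

-1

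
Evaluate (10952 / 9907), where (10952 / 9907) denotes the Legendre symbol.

-1

Reduce the numerator: 10952 ≡ 1045 (mod 9907), so (10952 / 9907) = (1045 / 9907).
1045 ≡ 1 (mod 4), so quadratic reciprocity gives (1045 / 9907) = (9907 / 1045). Reduce: 9907 ≡ 502 (mod 1045). Now have (502 / 1045).
Factor out 2: 502 = 2·251. Since 1045 ≡ 5 (mod 8), (2 / 1045) = -1. Now have -(251 / 1045).
1045 ≡ 1 (mod 4), so quadratic reciprocity gives (251 / 1045) = (1045 / 251). Reduce: 1045 ≡ 41 (mod 251). Now have -(41 / 251).
41 ≡ 1 (mod 4), so quadratic reciprocity gives (41 / 251) = (251 / 41). Reduce: 251 ≡ 5 (mod 41). Now have -(5 / 41).
5 ≡ 1 (mod 4), so quadratic reciprocity gives (5 / 41) = (41 / 5). Reduce: 41 ≡ 1 (mod 5). Now have -(1 / 5).
(1 / 5) = 1. Collecting the sign factors: -1.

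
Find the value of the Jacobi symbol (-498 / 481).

-1

Reduce the numerator: -498 ≡ 464 (mod 481), so (-498 / 481) = (464 / 481).
Factor out 2: 464 = 2^4·29. Since 481 ≡ 1 (mod 8), (2 / 481) = +1, and (2 / 481)^4 = +1. Now have (29 / 481).
29 ≡ 1 (mod 4), so quadratic reciprocity gives (29 / 481) = (481 / 29). Reduce: 481 ≡ 17 (mod 29). Now have (17 / 29).
17 ≡ 1 (mod 4), so quadratic reciprocity gives (17 / 29) = (29 / 17). Reduce: 29 ≡ 12 (mod 17). Now have (12 / 17).
Factor out 2: 12 = 2^2·3. Since 17 ≡ 1 (mod 8), (2 / 17) = +1, and (2 / 17)^2 = +1. Now have (3 / 17).
17 ≡ 1 (mod 4), so quadratic reciprocity gives (3 / 17) = (17 / 3). Reduce: 17 ≡ 2 (mod 3). Now have (2 / 3).
Factor out 2: 2 = 2. Since 3 ≡ 3 (mod 8), (2 / 3) = -1. Now have -(1 / 3).
(1 / 3) = 1. Collecting the sign factors: -1.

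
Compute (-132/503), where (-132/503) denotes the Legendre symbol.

-1

(-132/503)
  = (371/503)    [-132 ≡ 371 mod 503]
  = -(503/371)    [QR: both ≡ 3 mod 4, sign flips]
  = -(132/371)    [503 ≡ 132 mod 371]
  = -(33/371)    [371 ≡ 3 mod 8 ⇒ (2/371)^2 = +1]
  = -(371/33)    [QR: 33 ≡ 1 mod 4, sign kept]
  = -(8/33)    [371 ≡ 8 mod 33]
  = -(1/33)    [33 ≡ 1 mod 8 ⇒ (2/33)^3 = +1]
  = -1    [(1/33) = 1]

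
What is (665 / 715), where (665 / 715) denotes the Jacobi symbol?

(665 / 715)
  = (715 / 665)    [QR: 665 ≡ 1 mod 4, sign kept]
  = (50 / 665)    [715 ≡ 50 mod 665]
  = (25 / 665)    [665 ≡ 1 mod 8 ⇒ (2 / 665) = +1]
  = (665 / 25)    [QR: 25 ≡ 1 mod 4, sign kept]
  = (15 / 25)    [665 ≡ 15 mod 25]
  = (25 / 15)    [QR: 25 ≡ 1 mod 4, sign kept]
  = (10 / 15)    [25 ≡ 10 mod 15]
  = (5 / 15)    [15 ≡ 7 mod 8 ⇒ (2 / 15) = +1]
  = (15 / 5)    [QR: 5 ≡ 1 mod 4, sign kept]
  = (0 / 5)    [15 ≡ 0 mod 5]
  = 0    [numerator 0, gcd > 1]

0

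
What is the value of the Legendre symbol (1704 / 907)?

1

Reduce the numerator: 1704 ≡ 797 (mod 907), so (1704 / 907) = (797 / 907).
797 ≡ 1 (mod 4), so quadratic reciprocity gives (797 / 907) = (907 / 797). Reduce: 907 ≡ 110 (mod 797). Now have (110 / 797).
Factor out 2: 110 = 2·55. Since 797 ≡ 5 (mod 8), (2 / 797) = -1. Now have -(55 / 797).
797 ≡ 1 (mod 4), so quadratic reciprocity gives (55 / 797) = (797 / 55). Reduce: 797 ≡ 27 (mod 55). Now have -(27 / 55).
Both 27 ≡ 3 and 55 ≡ 3 (mod 4), so reciprocity gives (27 / 55) = -(55 / 27). Reduce: 55 ≡ 1 (mod 27). Now have (1 / 27).
(1 / 27) = 1. Collecting the sign factors: 1.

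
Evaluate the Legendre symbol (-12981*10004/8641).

By multiplicativity, (-12981·10004/8641) = (-12981/8641)·(10004/8641).
First factor (-12981/8641):
(-12981/8641)
  = (4301/8641)    [-12981 ≡ 4301 mod 8641]
  = (8641/4301)    [QR: 4301 ≡ 1 mod 4, sign kept]
  = (39/4301)    [8641 ≡ 39 mod 4301]
  = (4301/39)    [QR: 4301 ≡ 1 mod 4, sign kept]
  = (11/39)    [4301 ≡ 11 mod 39]
  = -(39/11)    [QR: both ≡ 3 mod 4, sign flips]
  = -(6/11)    [39 ≡ 6 mod 11]
  = (3/11)    [11 ≡ 3 mod 8 ⇒ (2/11) = -1]
  = -(11/3)    [QR: both ≡ 3 mod 4, sign flips]
  = -(2/3)    [11 ≡ 2 mod 3]
  = (1/3)    [3 ≡ 3 mod 8 ⇒ (2/3) = -1]
  = 1    [(1/3) = 1]
Second factor (10004/8641):
(10004/8641)
  = (1363/8641)    [10004 ≡ 1363 mod 8641]
  = (8641/1363)    [QR: 8641 ≡ 1 mod 4, sign kept]
  = (463/1363)    [8641 ≡ 463 mod 1363]
  = -(1363/463)    [QR: both ≡ 3 mod 4, sign flips]
  = -(437/463)    [1363 ≡ 437 mod 463]
  = -(463/437)    [QR: 437 ≡ 1 mod 4, sign kept]
  = -(26/437)    [463 ≡ 26 mod 437]
  = (13/437)    [437 ≡ 5 mod 8 ⇒ (2/437) = -1]
  = (437/13)    [QR: 13 ≡ 1 mod 4, sign kept]
  = (8/13)    [437 ≡ 8 mod 13]
  = -(1/13)    [13 ≡ 5 mod 8 ⇒ (2/13)^3 = -1]
  = -1    [(1/13) = 1]
Product: (1)·(-1) = -1.

-1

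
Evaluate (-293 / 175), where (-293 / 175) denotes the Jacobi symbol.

1

Reduce the numerator: -293 ≡ 57 (mod 175), so (-293 / 175) = (57 / 175).
57 ≡ 1 (mod 4), so quadratic reciprocity gives (57 / 175) = (175 / 57). Reduce: 175 ≡ 4 (mod 57). Now have (4 / 57).
Factor out 2: 4 = 2^2. Since 57 ≡ 1 (mod 8), (2 / 57) = +1, and (2 / 57)^2 = +1. Now have (1 / 57).
(1 / 57) = 1. Collecting the sign factors: 1.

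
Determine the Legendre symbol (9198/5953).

1

Reduce the numerator: 9198 ≡ 3245 (mod 5953), so (9198/5953) = (3245/5953).
3245 ≡ 1 (mod 4), so quadratic reciprocity gives (3245/5953) = (5953/3245). Reduce: 5953 ≡ 2708 (mod 3245). Now have (2708/3245).
Factor out 2: 2708 = 2^2·677. Since 3245 ≡ 5 (mod 8), (2/3245) = -1, and (2/3245)^2 = +1. Now have (677/3245).
677 ≡ 1 (mod 4), so quadratic reciprocity gives (677/3245) = (3245/677). Reduce: 3245 ≡ 537 (mod 677). Now have (537/677).
537 ≡ 1 (mod 4), so quadratic reciprocity gives (537/677) = (677/537). Reduce: 677 ≡ 140 (mod 537). Now have (140/537).
Factor out 2: 140 = 2^2·35. Since 537 ≡ 1 (mod 8), (2/537) = +1, and (2/537)^2 = +1. Now have (35/537).
537 ≡ 1 (mod 4), so quadratic reciprocity gives (35/537) = (537/35). Reduce: 537 ≡ 12 (mod 35). Now have (12/35).
Factor out 2: 12 = 2^2·3. Since 35 ≡ 3 (mod 8), (2/35) = -1, and (2/35)^2 = +1. Now have (3/35).
Both 3 ≡ 3 and 35 ≡ 3 (mod 4), so reciprocity gives (3/35) = -(35/3). Reduce: 35 ≡ 2 (mod 3). Now have -(2/3).
Factor out 2: 2 = 2. Since 3 ≡ 3 (mod 8), (2/3) = -1. Now have (1/3).
(1/3) = 1. Collecting the sign factors: 1.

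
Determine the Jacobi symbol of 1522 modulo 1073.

Reduce the numerator: 1522 ≡ 449 (mod 1073), so (1522/1073) = (449/1073).
449 ≡ 1 (mod 4), so quadratic reciprocity gives (449/1073) = (1073/449). Reduce: 1073 ≡ 175 (mod 449). Now have (175/449).
449 ≡ 1 (mod 4), so quadratic reciprocity gives (175/449) = (449/175). Reduce: 449 ≡ 99 (mod 175). Now have (99/175).
Both 99 ≡ 3 and 175 ≡ 3 (mod 4), so reciprocity gives (99/175) = -(175/99). Reduce: 175 ≡ 76 (mod 99). Now have -(76/99).
Factor out 2: 76 = 2^2·19. Since 99 ≡ 3 (mod 8), (2/99) = -1, and (2/99)^2 = +1. Now have -(19/99).
Both 19 ≡ 3 and 99 ≡ 3 (mod 4), so reciprocity gives (19/99) = -(99/19). Reduce: 99 ≡ 4 (mod 19). Now have (4/19).
Factor out 2: 4 = 2^2. Since 19 ≡ 3 (mod 8), (2/19) = -1, and (2/19)^2 = +1. Now have (1/19).
(1/19) = 1. Collecting the sign factors: 1.

1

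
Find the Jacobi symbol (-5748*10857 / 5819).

0

By multiplicativity, (-5748·10857 / 5819) = (-5748 / 5819)·(10857 / 5819).
First factor (-5748 / 5819):
(-5748 / 5819)
  = -(5748 / 5819)    [5819 ≡ 3 mod 4 ⇒ (-1 / 5819) = -1]
  = -(1437 / 5819)    [5819 ≡ 3 mod 8 ⇒ (2 / 5819)^2 = +1]
  = -(5819 / 1437)    [QR: 1437 ≡ 1 mod 4, sign kept]
  = -(71 / 1437)    [5819 ≡ 71 mod 1437]
  = -(1437 / 71)    [QR: 1437 ≡ 1 mod 4, sign kept]
  = -(17 / 71)    [1437 ≡ 17 mod 71]
  = -(71 / 17)    [QR: 17 ≡ 1 mod 4, sign kept]
  = -(3 / 17)    [71 ≡ 3 mod 17]
  = -(17 / 3)    [QR: 17 ≡ 1 mod 4, sign kept]
  = -(2 / 3)    [17 ≡ 2 mod 3]
  = (1 / 3)    [3 ≡ 3 mod 8 ⇒ (2 / 3) = -1]
  = 1    [(1 / 3) = 1]
Second factor (10857 / 5819):
(10857 / 5819)
  = (5038 / 5819)    [10857 ≡ 5038 mod 5819]
  = -(2519 / 5819)    [5819 ≡ 3 mod 8 ⇒ (2 / 5819) = -1]
  = (5819 / 2519)    [QR: both ≡ 3 mod 4, sign flips]
  = (781 / 2519)    [5819 ≡ 781 mod 2519]
  = (2519 / 781)    [QR: 781 ≡ 1 mod 4, sign kept]
  = (176 / 781)    [2519 ≡ 176 mod 781]
  = (11 / 781)    [781 ≡ 5 mod 8 ⇒ (2 / 781)^4 = +1]
  = (781 / 11)    [QR: 781 ≡ 1 mod 4, sign kept]
  = (0 / 11)    [781 ≡ 0 mod 11]
  = 0    [numerator 0, gcd > 1]
Product: (1)·(0) = 0.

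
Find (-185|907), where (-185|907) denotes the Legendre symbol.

Pull out -1: (-185|907) = (-1|907)·(185|907). Since 907 ≡ 3 (mod 4), (-1|907) = -1. Now have -(185|907).
185 ≡ 1 (mod 4), so quadratic reciprocity gives (185|907) = (907|185). Reduce: 907 ≡ 167 (mod 185). Now have -(167|185).
185 ≡ 1 (mod 4), so quadratic reciprocity gives (167|185) = (185|167). Reduce: 185 ≡ 18 (mod 167). Now have -(18|167).
Factor out 2: 18 = 2·9. Since 167 ≡ 7 (mod 8), (2|167) = +1. Now have -(9|167).
9 ≡ 1 (mod 4), so quadratic reciprocity gives (9|167) = (167|9). Reduce: 167 ≡ 5 (mod 9). Now have -(5|9).
5 ≡ 1 (mod 4), so quadratic reciprocity gives (5|9) = (9|5). Reduce: 9 ≡ 4 (mod 5). Now have -(4|5).
Factor out 2: 4 = 2^2. Since 5 ≡ 5 (mod 8), (2|5) = -1, and (2|5)^2 = +1. Now have -(1|5).
(1|5) = 1. Collecting the sign factors: -1.

-1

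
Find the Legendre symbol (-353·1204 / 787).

1

By multiplicativity, (-353·1204 / 787) = (-353 / 787)·(1204 / 787).
First factor (-353 / 787):
(-353 / 787)
  = -(353 / 787)    [787 ≡ 3 mod 4 ⇒ (-1 / 787) = -1]
  = -(787 / 353)    [QR: 353 ≡ 1 mod 4, sign kept]
  = -(81 / 353)    [787 ≡ 81 mod 353]
  = -(353 / 81)    [QR: 81 ≡ 1 mod 4, sign kept]
  = -(29 / 81)    [353 ≡ 29 mod 81]
  = -(81 / 29)    [QR: 29 ≡ 1 mod 4, sign kept]
  = -(23 / 29)    [81 ≡ 23 mod 29]
  = -(29 / 23)    [QR: 29 ≡ 1 mod 4, sign kept]
  = -(6 / 23)    [29 ≡ 6 mod 23]
  = -(3 / 23)    [23 ≡ 7 mod 8 ⇒ (2 / 23) = +1]
  = (23 / 3)    [QR: both ≡ 3 mod 4, sign flips]
  = (2 / 3)    [23 ≡ 2 mod 3]
  = -(1 / 3)    [3 ≡ 3 mod 8 ⇒ (2 / 3) = -1]
  = -1    [(1 / 3) = 1]
Second factor (1204 / 787):
(1204 / 787)
  = (417 / 787)    [1204 ≡ 417 mod 787]
  = (787 / 417)    [QR: 417 ≡ 1 mod 4, sign kept]
  = (370 / 417)    [787 ≡ 370 mod 417]
  = (185 / 417)    [417 ≡ 1 mod 8 ⇒ (2 / 417) = +1]
  = (417 / 185)    [QR: 185 ≡ 1 mod 4, sign kept]
  = (47 / 185)    [417 ≡ 47 mod 185]
  = (185 / 47)    [QR: 185 ≡ 1 mod 4, sign kept]
  = (44 / 47)    [185 ≡ 44 mod 47]
  = (11 / 47)    [47 ≡ 7 mod 8 ⇒ (2 / 47)^2 = +1]
  = -(47 / 11)    [QR: both ≡ 3 mod 4, sign flips]
  = -(3 / 11)    [47 ≡ 3 mod 11]
  = (11 / 3)    [QR: both ≡ 3 mod 4, sign flips]
  = (2 / 3)    [11 ≡ 2 mod 3]
  = -(1 / 3)    [3 ≡ 3 mod 8 ⇒ (2 / 3) = -1]
  = -1    [(1 / 3) = 1]
Product: (-1)·(-1) = 1.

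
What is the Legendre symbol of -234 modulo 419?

Pull out -1: (-234/419) = (-1/419)·(234/419). Since 419 ≡ 3 (mod 4), (-1/419) = -1. Now have -(234/419).
Factor out 2: 234 = 2·117. Since 419 ≡ 3 (mod 8), (2/419) = -1. Now have (117/419).
117 ≡ 1 (mod 4), so quadratic reciprocity gives (117/419) = (419/117). Reduce: 419 ≡ 68 (mod 117). Now have (68/117).
Factor out 2: 68 = 2^2·17. Since 117 ≡ 5 (mod 8), (2/117) = -1, and (2/117)^2 = +1. Now have (17/117).
17 ≡ 1 (mod 4), so quadratic reciprocity gives (17/117) = (117/17). Reduce: 117 ≡ 15 (mod 17). Now have (15/17).
17 ≡ 1 (mod 4), so quadratic reciprocity gives (15/17) = (17/15). Reduce: 17 ≡ 2 (mod 15). Now have (2/15).
Factor out 2: 2 = 2. Since 15 ≡ 7 (mod 8), (2/15) = +1. Now have (1/15).
(1/15) = 1. Collecting the sign factors: 1.

1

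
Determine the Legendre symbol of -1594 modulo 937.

(-1594/937)
  = (280/937)    [-1594 ≡ 280 mod 937]
  = (35/937)    [937 ≡ 1 mod 8 ⇒ (2/937)^3 = +1]
  = (937/35)    [QR: 937 ≡ 1 mod 4, sign kept]
  = (27/35)    [937 ≡ 27 mod 35]
  = -(35/27)    [QR: both ≡ 3 mod 4, sign flips]
  = -(8/27)    [35 ≡ 8 mod 27]
  = (1/27)    [27 ≡ 3 mod 8 ⇒ (2/27)^3 = -1]
  = 1    [(1/27) = 1]

1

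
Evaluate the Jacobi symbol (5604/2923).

(5604/2923)
  = (2681/2923)    [5604 ≡ 2681 mod 2923]
  = (2923/2681)    [QR: 2681 ≡ 1 mod 4, sign kept]
  = (242/2681)    [2923 ≡ 242 mod 2681]
  = (121/2681)    [2681 ≡ 1 mod 8 ⇒ (2/2681) = +1]
  = (2681/121)    [QR: 121 ≡ 1 mod 4, sign kept]
  = (19/121)    [2681 ≡ 19 mod 121]
  = (121/19)    [QR: 121 ≡ 1 mod 4, sign kept]
  = (7/19)    [121 ≡ 7 mod 19]
  = -(19/7)    [QR: both ≡ 3 mod 4, sign flips]
  = -(5/7)    [19 ≡ 5 mod 7]
  = -(7/5)    [QR: 5 ≡ 1 mod 4, sign kept]
  = -(2/5)    [7 ≡ 2 mod 5]
  = (1/5)    [5 ≡ 5 mod 8 ⇒ (2/5) = -1]
  = 1    [(1/5) = 1]

1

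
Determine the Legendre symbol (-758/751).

1

(-758/751)
  = -(758/751)    [751 ≡ 3 mod 4 ⇒ (-1/751) = -1]
  = -(7/751)    [758 ≡ 7 mod 751]
  = (751/7)    [QR: both ≡ 3 mod 4, sign flips]
  = (2/7)    [751 ≡ 2 mod 7]
  = (1/7)    [7 ≡ 7 mod 8 ⇒ (2/7) = +1]
  = 1    [(1/7) = 1]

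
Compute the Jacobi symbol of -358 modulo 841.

1

Reduce the numerator: -358 ≡ 483 (mod 841), so (-358/841) = (483/841).
841 ≡ 1 (mod 4), so quadratic reciprocity gives (483/841) = (841/483). Reduce: 841 ≡ 358 (mod 483). Now have (358/483).
Factor out 2: 358 = 2·179. Since 483 ≡ 3 (mod 8), (2/483) = -1. Now have -(179/483).
Both 179 ≡ 3 and 483 ≡ 3 (mod 4), so reciprocity gives (179/483) = -(483/179). Reduce: 483 ≡ 125 (mod 179). Now have (125/179).
125 ≡ 1 (mod 4), so quadratic reciprocity gives (125/179) = (179/125). Reduce: 179 ≡ 54 (mod 125). Now have (54/125).
Factor out 2: 54 = 2·27. Since 125 ≡ 5 (mod 8), (2/125) = -1. Now have -(27/125).
125 ≡ 1 (mod 4), so quadratic reciprocity gives (27/125) = (125/27). Reduce: 125 ≡ 17 (mod 27). Now have -(17/27).
17 ≡ 1 (mod 4), so quadratic reciprocity gives (17/27) = (27/17). Reduce: 27 ≡ 10 (mod 17). Now have -(10/17).
Factor out 2: 10 = 2·5. Since 17 ≡ 1 (mod 8), (2/17) = +1. Now have -(5/17).
5 ≡ 1 (mod 4), so quadratic reciprocity gives (5/17) = (17/5). Reduce: 17 ≡ 2 (mod 5). Now have -(2/5).
Factor out 2: 2 = 2. Since 5 ≡ 5 (mod 8), (2/5) = -1. Now have (1/5).
(1/5) = 1. Collecting the sign factors: 1.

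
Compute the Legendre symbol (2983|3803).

(2983|3803)
  = -(3803|2983)    [QR: both ≡ 3 mod 4, sign flips]
  = -(820|2983)    [3803 ≡ 820 mod 2983]
  = -(205|2983)    [2983 ≡ 7 mod 8 ⇒ (2|2983)^2 = +1]
  = -(2983|205)    [QR: 205 ≡ 1 mod 4, sign kept]
  = -(113|205)    [2983 ≡ 113 mod 205]
  = -(205|113)    [QR: 113 ≡ 1 mod 4, sign kept]
  = -(92|113)    [205 ≡ 92 mod 113]
  = -(23|113)    [113 ≡ 1 mod 8 ⇒ (2|113)^2 = +1]
  = -(113|23)    [QR: 113 ≡ 1 mod 4, sign kept]
  = -(21|23)    [113 ≡ 21 mod 23]
  = -(23|21)    [QR: 21 ≡ 1 mod 4, sign kept]
  = -(2|21)    [23 ≡ 2 mod 21]
  = (1|21)    [21 ≡ 5 mod 8 ⇒ (2|21) = -1]
  = 1    [(1|21) = 1]

1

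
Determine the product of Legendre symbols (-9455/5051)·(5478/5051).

By multiplicativity, (-9455·5478/5051) = (-9455/5051)·(5478/5051).
First factor (-9455/5051):
(-9455/5051)
  = (647/5051)    [-9455 ≡ 647 mod 5051]
  = -(5051/647)    [QR: both ≡ 3 mod 4, sign flips]
  = -(522/647)    [5051 ≡ 522 mod 647]
  = -(261/647)    [647 ≡ 7 mod 8 ⇒ (2/647) = +1]
  = -(647/261)    [QR: 261 ≡ 1 mod 4, sign kept]
  = -(125/261)    [647 ≡ 125 mod 261]
  = -(261/125)    [QR: 125 ≡ 1 mod 4, sign kept]
  = -(11/125)    [261 ≡ 11 mod 125]
  = -(125/11)    [QR: 125 ≡ 1 mod 4, sign kept]
  = -(4/11)    [125 ≡ 4 mod 11]
  = -(1/11)    [11 ≡ 3 mod 8 ⇒ (2/11)^2 = +1]
  = -1    [(1/11) = 1]
Second factor (5478/5051):
(5478/5051)
  = (427/5051)    [5478 ≡ 427 mod 5051]
  = -(5051/427)    [QR: both ≡ 3 mod 4, sign flips]
  = -(354/427)    [5051 ≡ 354 mod 427]
  = (177/427)    [427 ≡ 3 mod 8 ⇒ (2/427) = -1]
  = (427/177)    [QR: 177 ≡ 1 mod 4, sign kept]
  = (73/177)    [427 ≡ 73 mod 177]
  = (177/73)    [QR: 73 ≡ 1 mod 4, sign kept]
  = (31/73)    [177 ≡ 31 mod 73]
  = (73/31)    [QR: 73 ≡ 1 mod 4, sign kept]
  = (11/31)    [73 ≡ 11 mod 31]
  = -(31/11)    [QR: both ≡ 3 mod 4, sign flips]
  = -(9/11)    [31 ≡ 9 mod 11]
  = -(11/9)    [QR: 9 ≡ 1 mod 4, sign kept]
  = -(2/9)    [11 ≡ 2 mod 9]
  = -(1/9)    [9 ≡ 1 mod 8 ⇒ (2/9) = +1]
  = -1    [(1/9) = 1]
Product: (-1)·(-1) = 1.

1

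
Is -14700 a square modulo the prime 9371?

(-14700|9371)
  = (4042|9371)    [-14700 ≡ 4042 mod 9371]
  = -(2021|9371)    [9371 ≡ 3 mod 8 ⇒ (2|9371) = -1]
  = -(9371|2021)    [QR: 2021 ≡ 1 mod 4, sign kept]
  = -(1287|2021)    [9371 ≡ 1287 mod 2021]
  = -(2021|1287)    [QR: 2021 ≡ 1 mod 4, sign kept]
  = -(734|1287)    [2021 ≡ 734 mod 1287]
  = -(367|1287)    [1287 ≡ 7 mod 8 ⇒ (2|1287) = +1]
  = (1287|367)    [QR: both ≡ 3 mod 4, sign flips]
  = (186|367)    [1287 ≡ 186 mod 367]
  = (93|367)    [367 ≡ 7 mod 8 ⇒ (2|367) = +1]
  = (367|93)    [QR: 93 ≡ 1 mod 4, sign kept]
  = (88|93)    [367 ≡ 88 mod 93]
  = -(11|93)    [93 ≡ 5 mod 8 ⇒ (2|93)^3 = -1]
  = -(93|11)    [QR: 93 ≡ 1 mod 4, sign kept]
  = -(5|11)    [93 ≡ 5 mod 11]
  = -(11|5)    [QR: 5 ≡ 1 mod 4, sign kept]
  = -(1|5)    [11 ≡ 1 mod 5]
  = -1    [(1|5) = 1]
(-14700|9371) = -1, and 9371 is prime, so -14700 is not a quadratic residue mod 9371.

no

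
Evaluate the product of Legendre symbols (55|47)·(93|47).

-1

By multiplicativity, (55·93|47) = (55|47)·(93|47).
First factor (55|47):
(55|47)
  = (8|47)    [55 ≡ 8 mod 47]
  = (1|47)    [47 ≡ 7 mod 8 ⇒ (2|47)^3 = +1]
  = 1    [(1|47) = 1]
Second factor (93|47):
(93|47)
  = (46|47)    [93 ≡ 46 mod 47]
  = (23|47)    [47 ≡ 7 mod 8 ⇒ (2|47) = +1]
  = -(47|23)    [QR: both ≡ 3 mod 4, sign flips]
  = -(1|23)    [47 ≡ 1 mod 23]
  = -1    [(1|23) = 1]
Product: (1)·(-1) = -1.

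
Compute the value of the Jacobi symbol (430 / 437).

-1

(430 / 437)
  = -(215 / 437)    [437 ≡ 5 mod 8 ⇒ (2 / 437) = -1]
  = -(437 / 215)    [QR: 437 ≡ 1 mod 4, sign kept]
  = -(7 / 215)    [437 ≡ 7 mod 215]
  = (215 / 7)    [QR: both ≡ 3 mod 4, sign flips]
  = (5 / 7)    [215 ≡ 5 mod 7]
  = (7 / 5)    [QR: 5 ≡ 1 mod 4, sign kept]
  = (2 / 5)    [7 ≡ 2 mod 5]
  = -(1 / 5)    [5 ≡ 5 mod 8 ⇒ (2 / 5) = -1]
  = -1    [(1 / 5) = 1]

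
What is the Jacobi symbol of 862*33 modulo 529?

By multiplicativity, (862·33/529) = (862/529)·(33/529).
First factor (862/529):
(862/529)
  = (333/529)    [862 ≡ 333 mod 529]
  = (529/333)    [QR: 333 ≡ 1 mod 4, sign kept]
  = (196/333)    [529 ≡ 196 mod 333]
  = (49/333)    [333 ≡ 5 mod 8 ⇒ (2/333)^2 = +1]
  = (333/49)    [QR: 49 ≡ 1 mod 4, sign kept]
  = (39/49)    [333 ≡ 39 mod 49]
  = (49/39)    [QR: 49 ≡ 1 mod 4, sign kept]
  = (10/39)    [49 ≡ 10 mod 39]
  = (5/39)    [39 ≡ 7 mod 8 ⇒ (2/39) = +1]
  = (39/5)    [QR: 5 ≡ 1 mod 4, sign kept]
  = (4/5)    [39 ≡ 4 mod 5]
  = (1/5)    [5 ≡ 5 mod 8 ⇒ (2/5)^2 = +1]
  = 1    [(1/5) = 1]
Second factor (33/529):
(33/529)
  = (529/33)    [QR: 33 ≡ 1 mod 4, sign kept]
  = (1/33)    [529 ≡ 1 mod 33]
  = 1    [(1/33) = 1]
Product: (1)·(1) = 1.

1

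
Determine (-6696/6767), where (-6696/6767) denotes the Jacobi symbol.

1

(-6696/6767)
  = -(6696/6767)    [6767 ≡ 3 mod 4 ⇒ (-1/6767) = -1]
  = -(837/6767)    [6767 ≡ 7 mod 8 ⇒ (2/6767)^3 = +1]
  = -(6767/837)    [QR: 837 ≡ 1 mod 4, sign kept]
  = -(71/837)    [6767 ≡ 71 mod 837]
  = -(837/71)    [QR: 837 ≡ 1 mod 4, sign kept]
  = -(56/71)    [837 ≡ 56 mod 71]
  = -(7/71)    [71 ≡ 7 mod 8 ⇒ (2/71)^3 = +1]
  = (71/7)    [QR: both ≡ 3 mod 4, sign flips]
  = (1/7)    [71 ≡ 1 mod 7]
  = 1    [(1/7) = 1]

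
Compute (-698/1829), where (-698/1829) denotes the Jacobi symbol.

Reduce the numerator: -698 ≡ 1131 (mod 1829), so (-698/1829) = (1131/1829).
1829 ≡ 1 (mod 4), so quadratic reciprocity gives (1131/1829) = (1829/1131). Reduce: 1829 ≡ 698 (mod 1131). Now have (698/1131).
Factor out 2: 698 = 2·349. Since 1131 ≡ 3 (mod 8), (2/1131) = -1. Now have -(349/1131).
349 ≡ 1 (mod 4), so quadratic reciprocity gives (349/1131) = (1131/349). Reduce: 1131 ≡ 84 (mod 349). Now have -(84/349).
Factor out 2: 84 = 2^2·21. Since 349 ≡ 5 (mod 8), (2/349) = -1, and (2/349)^2 = +1. Now have -(21/349).
21 ≡ 1 (mod 4), so quadratic reciprocity gives (21/349) = (349/21). Reduce: 349 ≡ 13 (mod 21). Now have -(13/21).
13 ≡ 1 (mod 4), so quadratic reciprocity gives (13/21) = (21/13). Reduce: 21 ≡ 8 (mod 13). Now have -(8/13).
Factor out 2: 8 = 2^3. Since 13 ≡ 5 (mod 8), (2/13) = -1, and (2/13)^3 = -1. Now have (1/13).
(1/13) = 1. Collecting the sign factors: 1.

1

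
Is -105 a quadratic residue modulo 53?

yes

Reduce the numerator: -105 ≡ 1 (mod 53), so (-105/53) = (1/53).
(1/53) = 1. Collecting the sign factors: 1.
The Legendre symbol is 1, so x^2 ≡ -105 (mod 53) has solution.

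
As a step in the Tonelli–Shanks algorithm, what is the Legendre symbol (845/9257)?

-1

845 ≡ 1 (mod 4), so quadratic reciprocity gives (845/9257) = (9257/845). Reduce: 9257 ≡ 807 (mod 845). Now have (807/845).
845 ≡ 1 (mod 4), so quadratic reciprocity gives (807/845) = (845/807). Reduce: 845 ≡ 38 (mod 807). Now have (38/807).
Factor out 2: 38 = 2·19. Since 807 ≡ 7 (mod 8), (2/807) = +1. Now have (19/807).
Both 19 ≡ 3 and 807 ≡ 3 (mod 4), so reciprocity gives (19/807) = -(807/19). Reduce: 807 ≡ 9 (mod 19). Now have -(9/19).
9 ≡ 1 (mod 4), so quadratic reciprocity gives (9/19) = (19/9). Reduce: 19 ≡ 1 (mod 9). Now have -(1/9).
(1/9) = 1. Collecting the sign factors: -1.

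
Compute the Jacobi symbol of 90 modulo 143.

Factor out 2: 90 = 2·45. Since 143 ≡ 7 (mod 8), (2 / 143) = +1. Now have (45 / 143).
45 ≡ 1 (mod 4), so quadratic reciprocity gives (45 / 143) = (143 / 45). Reduce: 143 ≡ 8 (mod 45). Now have (8 / 45).
Factor out 2: 8 = 2^3. Since 45 ≡ 5 (mod 8), (2 / 45) = -1, and (2 / 45)^3 = -1. Now have -(1 / 45).
(1 / 45) = 1. Collecting the sign factors: -1.

-1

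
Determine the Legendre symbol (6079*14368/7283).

By multiplicativity, (6079·14368/7283) = (6079/7283)·(14368/7283).
First factor (6079/7283):
Both 6079 ≡ 3 and 7283 ≡ 3 (mod 4), so reciprocity gives (6079/7283) = -(7283/6079). Reduce: 7283 ≡ 1204 (mod 6079). Now have -(1204/6079).
Factor out 2: 1204 = 2^2·301. Since 6079 ≡ 7 (mod 8), (2/6079) = +1, and (2/6079)^2 = +1. Now have -(301/6079).
301 ≡ 1 (mod 4), so quadratic reciprocity gives (301/6079) = (6079/301). Reduce: 6079 ≡ 59 (mod 301). Now have -(59/301).
301 ≡ 1 (mod 4), so quadratic reciprocity gives (59/301) = (301/59). Reduce: 301 ≡ 6 (mod 59). Now have -(6/59).
Factor out 2: 6 = 2·3. Since 59 ≡ 3 (mod 8), (2/59) = -1. Now have (3/59).
Both 3 ≡ 3 and 59 ≡ 3 (mod 4), so reciprocity gives (3/59) = -(59/3). Reduce: 59 ≡ 2 (mod 3). Now have -(2/3).
Factor out 2: 2 = 2. Since 3 ≡ 3 (mod 8), (2/3) = -1. Now have (1/3).
(1/3) = 1. Collecting the sign factors: 1.
Second factor (14368/7283):
Reduce the numerator: 14368 ≡ 7085 (mod 7283), so (14368/7283) = (7085/7283).
7085 ≡ 1 (mod 4), so quadratic reciprocity gives (7085/7283) = (7283/7085). Reduce: 7283 ≡ 198 (mod 7085). Now have (198/7085).
Factor out 2: 198 = 2·99. Since 7085 ≡ 5 (mod 8), (2/7085) = -1. Now have -(99/7085).
7085 ≡ 1 (mod 4), so quadratic reciprocity gives (99/7085) = (7085/99). Reduce: 7085 ≡ 56 (mod 99). Now have -(56/99).
Factor out 2: 56 = 2^3·7. Since 99 ≡ 3 (mod 8), (2/99) = -1, and (2/99)^3 = -1. Now have (7/99).
Both 7 ≡ 3 and 99 ≡ 3 (mod 4), so reciprocity gives (7/99) = -(99/7). Reduce: 99 ≡ 1 (mod 7). Now have -(1/7).
(1/7) = 1. Collecting the sign factors: -1.
Product: (1)·(-1) = -1.

-1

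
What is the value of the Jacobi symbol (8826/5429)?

-1

Reduce the numerator: 8826 ≡ 3397 (mod 5429), so (8826/5429) = (3397/5429).
3397 ≡ 1 (mod 4), so quadratic reciprocity gives (3397/5429) = (5429/3397). Reduce: 5429 ≡ 2032 (mod 3397). Now have (2032/3397).
Factor out 2: 2032 = 2^4·127. Since 3397 ≡ 5 (mod 8), (2/3397) = -1, and (2/3397)^4 = +1. Now have (127/3397).
3397 ≡ 1 (mod 4), so quadratic reciprocity gives (127/3397) = (3397/127). Reduce: 3397 ≡ 95 (mod 127). Now have (95/127).
Both 95 ≡ 3 and 127 ≡ 3 (mod 4), so reciprocity gives (95/127) = -(127/95). Reduce: 127 ≡ 32 (mod 95). Now have -(32/95).
Factor out 2: 32 = 2^5. Since 95 ≡ 7 (mod 8), (2/95) = +1, and (2/95)^5 = +1. Now have -(1/95).
(1/95) = 1. Collecting the sign factors: -1.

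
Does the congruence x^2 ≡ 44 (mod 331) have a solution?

no

(44/331)
  = (11/331)    [331 ≡ 3 mod 8 ⇒ (2/331)^2 = +1]
  = -(331/11)    [QR: both ≡ 3 mod 4, sign flips]
  = -(1/11)    [331 ≡ 1 mod 11]
  = -1    [(1/11) = 1]
The Legendre symbol is -1, so x^2 ≡ 44 (mod 331) has no solution.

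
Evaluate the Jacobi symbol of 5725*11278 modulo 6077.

1

By multiplicativity, (5725·11278/6077) = (5725/6077)·(11278/6077).
First factor (5725/6077):
5725 ≡ 1 (mod 4), so quadratic reciprocity gives (5725/6077) = (6077/5725). Reduce: 6077 ≡ 352 (mod 5725). Now have (352/5725).
Factor out 2: 352 = 2^5·11. Since 5725 ≡ 5 (mod 8), (2/5725) = -1, and (2/5725)^5 = -1. Now have -(11/5725).
5725 ≡ 1 (mod 4), so quadratic reciprocity gives (11/5725) = (5725/11). Reduce: 5725 ≡ 5 (mod 11). Now have -(5/11).
5 ≡ 1 (mod 4), so quadratic reciprocity gives (5/11) = (11/5). Reduce: 11 ≡ 1 (mod 5). Now have -(1/5).
(1/5) = 1. Collecting the sign factors: -1.
Second factor (11278/6077):
Reduce the numerator: 11278 ≡ 5201 (mod 6077), so (11278/6077) = (5201/6077).
5201 ≡ 1 (mod 4), so quadratic reciprocity gives (5201/6077) = (6077/5201). Reduce: 6077 ≡ 876 (mod 5201). Now have (876/5201).
Factor out 2: 876 = 2^2·219. Since 5201 ≡ 1 (mod 8), (2/5201) = +1, and (2/5201)^2 = +1. Now have (219/5201).
5201 ≡ 1 (mod 4), so quadratic reciprocity gives (219/5201) = (5201/219). Reduce: 5201 ≡ 164 (mod 219). Now have (164/219).
Factor out 2: 164 = 2^2·41. Since 219 ≡ 3 (mod 8), (2/219) = -1, and (2/219)^2 = +1. Now have (41/219).
41 ≡ 1 (mod 4), so quadratic reciprocity gives (41/219) = (219/41). Reduce: 219 ≡ 14 (mod 41). Now have (14/41).
Factor out 2: 14 = 2·7. Since 41 ≡ 1 (mod 8), (2/41) = +1. Now have (7/41).
41 ≡ 1 (mod 4), so quadratic reciprocity gives (7/41) = (41/7). Reduce: 41 ≡ 6 (mod 7). Now have (6/7).
Factor out 2: 6 = 2·3. Since 7 ≡ 7 (mod 8), (2/7) = +1. Now have (3/7).
Both 3 ≡ 3 and 7 ≡ 3 (mod 4), so reciprocity gives (3/7) = -(7/3). Reduce: 7 ≡ 1 (mod 3). Now have -(1/3).
(1/3) = 1. Collecting the sign factors: -1.
Product: (-1)·(-1) = 1.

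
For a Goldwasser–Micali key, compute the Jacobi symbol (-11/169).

Pull out -1: (-11/169) = (-1/169)·(11/169). Since 169 ≡ 1 (mod 4), (-1/169) = +1. Now have (11/169).
169 ≡ 1 (mod 4), so quadratic reciprocity gives (11/169) = (169/11). Reduce: 169 ≡ 4 (mod 11). Now have (4/11).
Factor out 2: 4 = 2^2. Since 11 ≡ 3 (mod 8), (2/11) = -1, and (2/11)^2 = +1. Now have (1/11).
(1/11) = 1. Collecting the sign factors: 1.

1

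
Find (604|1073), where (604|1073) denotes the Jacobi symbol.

(604|1073)
  = (151|1073)    [1073 ≡ 1 mod 8 ⇒ (2|1073)^2 = +1]
  = (1073|151)    [QR: 1073 ≡ 1 mod 4, sign kept]
  = (16|151)    [1073 ≡ 16 mod 151]
  = (1|151)    [151 ≡ 7 mod 8 ⇒ (2|151)^4 = +1]
  = 1    [(1|151) = 1]

1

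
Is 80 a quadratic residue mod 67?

no

(80/67)
  = (13/67)    [80 ≡ 13 mod 67]
  = (67/13)    [QR: 13 ≡ 1 mod 4, sign kept]
  = (2/13)    [67 ≡ 2 mod 13]
  = -(1/13)    [13 ≡ 5 mod 8 ⇒ (2/13) = -1]
  = -1    [(1/13) = 1]
(80/67) = -1, and 67 is prime, so 80 is not a quadratic residue mod 67.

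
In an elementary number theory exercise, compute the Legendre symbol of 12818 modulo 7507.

(12818|7507)
  = (5311|7507)    [12818 ≡ 5311 mod 7507]
  = -(7507|5311)    [QR: both ≡ 3 mod 4, sign flips]
  = -(2196|5311)    [7507 ≡ 2196 mod 5311]
  = -(549|5311)    [5311 ≡ 7 mod 8 ⇒ (2|5311)^2 = +1]
  = -(5311|549)    [QR: 549 ≡ 1 mod 4, sign kept]
  = -(370|549)    [5311 ≡ 370 mod 549]
  = (185|549)    [549 ≡ 5 mod 8 ⇒ (2|549) = -1]
  = (549|185)    [QR: 185 ≡ 1 mod 4, sign kept]
  = (179|185)    [549 ≡ 179 mod 185]
  = (185|179)    [QR: 185 ≡ 1 mod 4, sign kept]
  = (6|179)    [185 ≡ 6 mod 179]
  = -(3|179)    [179 ≡ 3 mod 8 ⇒ (2|179) = -1]
  = (179|3)    [QR: both ≡ 3 mod 4, sign flips]
  = (2|3)    [179 ≡ 2 mod 3]
  = -(1|3)    [3 ≡ 3 mod 8 ⇒ (2|3) = -1]
  = -1    [(1|3) = 1]

-1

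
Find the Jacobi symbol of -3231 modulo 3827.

(-3231/3827)
  = (596/3827)    [-3231 ≡ 596 mod 3827]
  = (149/3827)    [3827 ≡ 3 mod 8 ⇒ (2/3827)^2 = +1]
  = (3827/149)    [QR: 149 ≡ 1 mod 4, sign kept]
  = (102/149)    [3827 ≡ 102 mod 149]
  = -(51/149)    [149 ≡ 5 mod 8 ⇒ (2/149) = -1]
  = -(149/51)    [QR: 149 ≡ 1 mod 4, sign kept]
  = -(47/51)    [149 ≡ 47 mod 51]
  = (51/47)    [QR: both ≡ 3 mod 4, sign flips]
  = (4/47)    [51 ≡ 4 mod 47]
  = (1/47)    [47 ≡ 7 mod 8 ⇒ (2/47)^2 = +1]
  = 1    [(1/47) = 1]

1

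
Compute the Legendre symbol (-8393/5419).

1

Reduce the numerator: -8393 ≡ 2445 (mod 5419), so (-8393/5419) = (2445/5419).
2445 ≡ 1 (mod 4), so quadratic reciprocity gives (2445/5419) = (5419/2445). Reduce: 5419 ≡ 529 (mod 2445). Now have (529/2445).
529 ≡ 1 (mod 4), so quadratic reciprocity gives (529/2445) = (2445/529). Reduce: 2445 ≡ 329 (mod 529). Now have (329/529).
329 ≡ 1 (mod 4), so quadratic reciprocity gives (329/529) = (529/329). Reduce: 529 ≡ 200 (mod 329). Now have (200/329).
Factor out 2: 200 = 2^3·25. Since 329 ≡ 1 (mod 8), (2/329) = +1, and (2/329)^3 = +1. Now have (25/329).
25 ≡ 1 (mod 4), so quadratic reciprocity gives (25/329) = (329/25). Reduce: 329 ≡ 4 (mod 25). Now have (4/25).
Factor out 2: 4 = 2^2. Since 25 ≡ 1 (mod 8), (2/25) = +1, and (2/25)^2 = +1. Now have (1/25).
(1/25) = 1. Collecting the sign factors: 1.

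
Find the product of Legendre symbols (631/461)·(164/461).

-1

By multiplicativity, (631·164/461) = (631/461)·(164/461).
First factor (631/461):
(631/461)
  = (170/461)    [631 ≡ 170 mod 461]
  = -(85/461)    [461 ≡ 5 mod 8 ⇒ (2/461) = -1]
  = -(461/85)    [QR: 85 ≡ 1 mod 4, sign kept]
  = -(36/85)    [461 ≡ 36 mod 85]
  = -(9/85)    [85 ≡ 5 mod 8 ⇒ (2/85)^2 = +1]
  = -(85/9)    [QR: 9 ≡ 1 mod 4, sign kept]
  = -(4/9)    [85 ≡ 4 mod 9]
  = -(1/9)    [9 ≡ 1 mod 8 ⇒ (2/9)^2 = +1]
  = -1    [(1/9) = 1]
Second factor (164/461):
(164/461)
  = (41/461)    [461 ≡ 5 mod 8 ⇒ (2/461)^2 = +1]
  = (461/41)    [QR: 41 ≡ 1 mod 4, sign kept]
  = (10/41)    [461 ≡ 10 mod 41]
  = (5/41)    [41 ≡ 1 mod 8 ⇒ (2/41) = +1]
  = (41/5)    [QR: 5 ≡ 1 mod 4, sign kept]
  = (1/5)    [41 ≡ 1 mod 5]
  = 1    [(1/5) = 1]
Product: (-1)·(1) = -1.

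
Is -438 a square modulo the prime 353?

no

Pull out -1: (-438/353) = (-1/353)·(438/353). Since 353 ≡ 1 (mod 4), (-1/353) = +1. Now have (438/353).
Reduce the numerator: 438 ≡ 85 (mod 353), so (438/353) = (85/353).
85 ≡ 1 (mod 4), so quadratic reciprocity gives (85/353) = (353/85). Reduce: 353 ≡ 13 (mod 85). Now have (13/85).
13 ≡ 1 (mod 4), so quadratic reciprocity gives (13/85) = (85/13). Reduce: 85 ≡ 7 (mod 13). Now have (7/13).
13 ≡ 1 (mod 4), so quadratic reciprocity gives (7/13) = (13/7). Reduce: 13 ≡ 6 (mod 7). Now have (6/7).
Factor out 2: 6 = 2·3. Since 7 ≡ 7 (mod 8), (2/7) = +1. Now have (3/7).
Both 3 ≡ 3 and 7 ≡ 3 (mod 4), so reciprocity gives (3/7) = -(7/3). Reduce: 7 ≡ 1 (mod 3). Now have -(1/3).
(1/3) = 1. Collecting the sign factors: -1.
(-438/353) = -1, and 353 is prime, so -438 is not a quadratic residue mod 353.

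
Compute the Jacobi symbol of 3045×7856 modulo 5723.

By multiplicativity, (3045·7856/5723) = (3045/5723)·(7856/5723).
First factor (3045/5723):
3045 ≡ 1 (mod 4), so quadratic reciprocity gives (3045/5723) = (5723/3045). Reduce: 5723 ≡ 2678 (mod 3045). Now have (2678/3045).
Factor out 2: 2678 = 2·1339. Since 3045 ≡ 5 (mod 8), (2/3045) = -1. Now have -(1339/3045).
3045 ≡ 1 (mod 4), so quadratic reciprocity gives (1339/3045) = (3045/1339). Reduce: 3045 ≡ 367 (mod 1339). Now have -(367/1339).
Both 367 ≡ 3 and 1339 ≡ 3 (mod 4), so reciprocity gives (367/1339) = -(1339/367). Reduce: 1339 ≡ 238 (mod 367). Now have (238/367).
Factor out 2: 238 = 2·119. Since 367 ≡ 7 (mod 8), (2/367) = +1. Now have (119/367).
Both 119 ≡ 3 and 367 ≡ 3 (mod 4), so reciprocity gives (119/367) = -(367/119). Reduce: 367 ≡ 10 (mod 119). Now have -(10/119).
Factor out 2: 10 = 2·5. Since 119 ≡ 7 (mod 8), (2/119) = +1. Now have -(5/119).
5 ≡ 1 (mod 4), so quadratic reciprocity gives (5/119) = (119/5). Reduce: 119 ≡ 4 (mod 5). Now have -(4/5).
Factor out 2: 4 = 2^2. Since 5 ≡ 5 (mod 8), (2/5) = -1, and (2/5)^2 = +1. Now have -(1/5).
(1/5) = 1. Collecting the sign factors: -1.
Second factor (7856/5723):
Reduce the numerator: 7856 ≡ 2133 (mod 5723), so (7856/5723) = (2133/5723).
2133 ≡ 1 (mod 4), so quadratic reciprocity gives (2133/5723) = (5723/2133). Reduce: 5723 ≡ 1457 (mod 2133). Now have (1457/2133).
1457 ≡ 1 (mod 4), so quadratic reciprocity gives (1457/2133) = (2133/1457). Reduce: 2133 ≡ 676 (mod 1457). Now have (676/1457).
Factor out 2: 676 = 2^2·169. Since 1457 ≡ 1 (mod 8), (2/1457) = +1, and (2/1457)^2 = +1. Now have (169/1457).
169 ≡ 1 (mod 4), so quadratic reciprocity gives (169/1457) = (1457/169). Reduce: 1457 ≡ 105 (mod 169). Now have (105/169).
105 ≡ 1 (mod 4), so quadratic reciprocity gives (105/169) = (169/105). Reduce: 169 ≡ 64 (mod 105). Now have (64/105).
Factor out 2: 64 = 2^6. Since 105 ≡ 1 (mod 8), (2/105) = +1, and (2/105)^6 = +1. Now have (1/105).
(1/105) = 1. Collecting the sign factors: 1.
Product: (-1)·(1) = -1.

-1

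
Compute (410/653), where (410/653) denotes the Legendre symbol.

Factor out 2: 410 = 2·205. Since 653 ≡ 5 (mod 8), (2/653) = -1. Now have -(205/653).
205 ≡ 1 (mod 4), so quadratic reciprocity gives (205/653) = (653/205). Reduce: 653 ≡ 38 (mod 205). Now have -(38/205).
Factor out 2: 38 = 2·19. Since 205 ≡ 5 (mod 8), (2/205) = -1. Now have (19/205).
205 ≡ 1 (mod 4), so quadratic reciprocity gives (19/205) = (205/19). Reduce: 205 ≡ 15 (mod 19). Now have (15/19).
Both 15 ≡ 3 and 19 ≡ 3 (mod 4), so reciprocity gives (15/19) = -(19/15). Reduce: 19 ≡ 4 (mod 15). Now have -(4/15).
Factor out 2: 4 = 2^2. Since 15 ≡ 7 (mod 8), (2/15) = +1, and (2/15)^2 = +1. Now have -(1/15).
(1/15) = 1. Collecting the sign factors: -1.

-1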